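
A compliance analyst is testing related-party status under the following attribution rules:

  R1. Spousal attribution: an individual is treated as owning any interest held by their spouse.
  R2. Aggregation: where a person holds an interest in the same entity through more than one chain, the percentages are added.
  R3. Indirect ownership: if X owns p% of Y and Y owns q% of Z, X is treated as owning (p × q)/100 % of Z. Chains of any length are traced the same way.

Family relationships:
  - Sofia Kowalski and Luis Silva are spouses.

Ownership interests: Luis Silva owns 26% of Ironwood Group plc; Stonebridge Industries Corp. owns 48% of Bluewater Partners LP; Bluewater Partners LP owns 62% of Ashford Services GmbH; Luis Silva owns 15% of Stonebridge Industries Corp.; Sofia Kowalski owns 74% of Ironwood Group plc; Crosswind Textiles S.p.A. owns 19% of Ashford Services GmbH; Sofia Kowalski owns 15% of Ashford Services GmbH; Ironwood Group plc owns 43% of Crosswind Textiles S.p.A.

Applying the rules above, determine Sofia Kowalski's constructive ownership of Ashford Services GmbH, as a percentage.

By spousal attribution (R1), Sofia Kowalski is treated as also owning Luis Silva's interest in Ironwood Group plc, giving 74% + 26% = 100%.
By spousal attribution (R1), Sofia Kowalski is treated as owning Luis Silva's 15% interest in Stonebridge Industries Corp.
Chain via Ironwood Group plc → Crosswind Textiles S.p.A. (R3): 100% × 43% × 19% = 8.17% of Ashford Services GmbH.
Direct interest in Ashford Services GmbH: 15%.
Chain via Stonebridge Industries Corp. → Bluewater Partners LP (R3): 15% × 48% × 62% = 4.464% of Ashford Services GmbH.
Aggregating (R2): 8.17% + 15% + 4.464% = 27.634%.

27.634%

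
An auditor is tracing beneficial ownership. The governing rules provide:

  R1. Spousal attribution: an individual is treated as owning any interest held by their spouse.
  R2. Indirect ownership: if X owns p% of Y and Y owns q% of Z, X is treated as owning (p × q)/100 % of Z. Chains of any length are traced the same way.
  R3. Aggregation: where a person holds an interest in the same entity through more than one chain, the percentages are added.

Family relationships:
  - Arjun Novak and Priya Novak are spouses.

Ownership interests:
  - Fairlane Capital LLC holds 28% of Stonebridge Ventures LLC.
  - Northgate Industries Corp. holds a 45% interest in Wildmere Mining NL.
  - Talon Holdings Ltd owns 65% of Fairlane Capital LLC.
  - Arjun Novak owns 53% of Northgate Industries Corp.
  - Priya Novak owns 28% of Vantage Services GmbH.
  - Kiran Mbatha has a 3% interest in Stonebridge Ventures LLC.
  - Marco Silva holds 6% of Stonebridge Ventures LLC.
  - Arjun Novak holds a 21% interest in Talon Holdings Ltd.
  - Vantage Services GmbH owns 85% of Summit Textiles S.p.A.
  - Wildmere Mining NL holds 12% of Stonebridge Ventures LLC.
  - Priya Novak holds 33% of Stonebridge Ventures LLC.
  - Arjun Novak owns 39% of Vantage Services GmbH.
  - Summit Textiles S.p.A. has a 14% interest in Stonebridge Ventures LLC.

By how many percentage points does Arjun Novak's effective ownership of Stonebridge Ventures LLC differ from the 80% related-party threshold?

By spousal attribution (R1), Arjun Novak is treated as also owning Priya Novak's interest in Vantage Services GmbH, giving 39% + 28% = 67%.
By spousal attribution (R1), Arjun Novak is treated as owning Priya Novak's 33% interest in Stonebridge Ventures LLC.
Chain via Northgate Industries Corp. → Wildmere Mining NL (R2): 53% × 45% × 12% = 2.862% of Stonebridge Ventures LLC.
Chain via Vantage Services GmbH → Summit Textiles S.p.A. (R2): 67% × 85% × 14% = 7.973% of Stonebridge Ventures LLC.
Chain via Talon Holdings Ltd → Fairlane Capital LLC (R2): 21% × 65% × 28% = 3.822% of Stonebridge Ventures LLC.
Direct interest in Stonebridge Ventures LLC: 33%.
Aggregating (R3): 2.862% + 7.973% + 3.822% + 33% = 47.657%.
47.657% falls short of the 80% threshold by 32.343 percentage points.

32.343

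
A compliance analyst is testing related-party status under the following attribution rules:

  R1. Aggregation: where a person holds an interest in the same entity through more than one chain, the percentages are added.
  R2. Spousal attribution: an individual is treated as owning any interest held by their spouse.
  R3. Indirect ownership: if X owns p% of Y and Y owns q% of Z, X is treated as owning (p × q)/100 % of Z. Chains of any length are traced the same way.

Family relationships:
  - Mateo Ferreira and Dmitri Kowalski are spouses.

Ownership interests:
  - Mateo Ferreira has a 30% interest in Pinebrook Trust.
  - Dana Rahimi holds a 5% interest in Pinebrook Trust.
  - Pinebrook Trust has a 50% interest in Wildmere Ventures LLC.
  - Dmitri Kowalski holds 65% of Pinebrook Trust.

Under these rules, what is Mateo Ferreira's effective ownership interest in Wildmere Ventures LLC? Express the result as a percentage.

47.5%

By spousal attribution (R2), Mateo Ferreira is treated as also owning Dmitri Kowalski's interest in Pinebrook Trust, giving 30% + 65% = 95%.
Chain via Pinebrook Trust (R3): 95% × 50% = 47.5% of Wildmere Ventures LLC.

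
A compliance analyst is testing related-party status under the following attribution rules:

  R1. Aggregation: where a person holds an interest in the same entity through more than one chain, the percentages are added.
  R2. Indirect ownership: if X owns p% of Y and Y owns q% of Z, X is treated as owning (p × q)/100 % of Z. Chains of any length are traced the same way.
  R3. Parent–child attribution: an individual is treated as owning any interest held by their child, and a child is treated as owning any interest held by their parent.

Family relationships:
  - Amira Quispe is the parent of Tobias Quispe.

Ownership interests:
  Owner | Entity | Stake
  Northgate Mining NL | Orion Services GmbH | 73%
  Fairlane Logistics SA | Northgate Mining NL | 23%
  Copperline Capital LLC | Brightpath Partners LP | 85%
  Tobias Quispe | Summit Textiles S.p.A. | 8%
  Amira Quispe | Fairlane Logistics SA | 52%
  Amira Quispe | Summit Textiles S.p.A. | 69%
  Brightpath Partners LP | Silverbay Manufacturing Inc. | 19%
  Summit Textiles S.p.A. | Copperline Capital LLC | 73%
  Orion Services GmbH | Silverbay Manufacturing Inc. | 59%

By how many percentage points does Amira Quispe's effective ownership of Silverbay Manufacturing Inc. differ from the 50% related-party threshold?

By parent–child attribution (R3), Amira Quispe is treated as also owning Tobias Quispe's interest in Summit Textiles S.p.A, giving 69% + 8% = 77%.
Chain via Summit Textiles S.p.A. → Copperline Capital LLC → Brightpath Partners LP (R2): 77% × 73% × 85% × 19% = 9.077915% of Silverbay Manufacturing Inc.
Chain via Fairlane Logistics SA → Northgate Mining NL → Orion Services GmbH (R2): 52% × 23% × 73% × 59% = 5.151172% of Silverbay Manufacturing Inc.
Aggregating (R1): 9.077915% + 5.151172% = 14.229087%.
14.229087% falls short of the 50% threshold by 35.770913 percentage points.

35.770913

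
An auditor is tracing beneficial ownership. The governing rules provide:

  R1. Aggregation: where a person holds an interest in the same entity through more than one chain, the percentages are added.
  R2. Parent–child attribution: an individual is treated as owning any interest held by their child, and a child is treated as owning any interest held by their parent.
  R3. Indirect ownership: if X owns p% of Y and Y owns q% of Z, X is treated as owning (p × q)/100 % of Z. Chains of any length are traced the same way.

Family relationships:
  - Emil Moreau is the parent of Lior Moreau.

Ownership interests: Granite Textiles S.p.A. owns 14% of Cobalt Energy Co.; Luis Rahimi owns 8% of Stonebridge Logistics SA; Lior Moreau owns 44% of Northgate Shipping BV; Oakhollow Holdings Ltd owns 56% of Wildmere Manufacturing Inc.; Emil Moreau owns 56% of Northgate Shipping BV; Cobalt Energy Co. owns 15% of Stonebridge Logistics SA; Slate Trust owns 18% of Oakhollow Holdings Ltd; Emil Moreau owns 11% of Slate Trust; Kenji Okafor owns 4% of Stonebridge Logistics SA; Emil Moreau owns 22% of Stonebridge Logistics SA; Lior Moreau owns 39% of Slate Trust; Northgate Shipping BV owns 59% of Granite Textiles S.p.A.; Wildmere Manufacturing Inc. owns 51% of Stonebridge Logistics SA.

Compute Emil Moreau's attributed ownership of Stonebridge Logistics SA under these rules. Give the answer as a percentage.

25.8094%

By parent–child attribution (R2), Emil Moreau is treated as also owning Lior Moreau's interest in Northgate Shipping BV, giving 56% + 44% = 100%.
By parent–child attribution (R2), Emil Moreau is treated as also owning Lior Moreau's interest in Slate Trust, giving 11% + 39% = 50%.
Chain via Northgate Shipping BV → Granite Textiles S.p.A. → Cobalt Energy Co. (R3): 100% × 59% × 14% × 15% = 1.239% of Stonebridge Logistics SA.
Chain via Slate Trust → Oakhollow Holdings Ltd → Wildmere Manufacturing Inc. (R3): 50% × 18% × 56% × 51% = 2.5704% of Stonebridge Logistics SA.
Direct interest in Stonebridge Logistics SA: 22%.
Aggregating (R1): 1.239% + 2.5704% + 22% = 25.8094%.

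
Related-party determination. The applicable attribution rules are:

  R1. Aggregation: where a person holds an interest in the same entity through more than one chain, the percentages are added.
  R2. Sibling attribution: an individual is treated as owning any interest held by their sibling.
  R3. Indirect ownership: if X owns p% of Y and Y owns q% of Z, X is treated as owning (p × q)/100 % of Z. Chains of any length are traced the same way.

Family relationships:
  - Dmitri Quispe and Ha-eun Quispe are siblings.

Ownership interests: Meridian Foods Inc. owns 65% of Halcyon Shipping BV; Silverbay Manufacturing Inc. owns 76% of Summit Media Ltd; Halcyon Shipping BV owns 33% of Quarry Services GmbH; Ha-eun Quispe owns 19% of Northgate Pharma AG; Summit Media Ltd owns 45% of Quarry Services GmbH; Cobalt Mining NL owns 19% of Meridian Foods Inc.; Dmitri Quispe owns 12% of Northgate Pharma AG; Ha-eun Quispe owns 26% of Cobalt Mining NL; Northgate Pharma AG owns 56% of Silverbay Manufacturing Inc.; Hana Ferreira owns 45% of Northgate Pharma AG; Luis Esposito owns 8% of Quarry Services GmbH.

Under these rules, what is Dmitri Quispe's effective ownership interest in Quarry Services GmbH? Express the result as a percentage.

By sibling attribution (R2), Dmitri Quispe is treated as also owning Ha-eun Quispe's interest in Northgate Pharma AG, giving 12% + 19% = 31%.
By sibling attribution (R2), Dmitri Quispe is treated as owning Ha-eun Quispe's 26% interest in Cobalt Mining NL.
Chain via Northgate Pharma AG → Silverbay Manufacturing Inc. → Summit Media Ltd (R3): 31% × 56% × 76% × 45% = 5.93712% of Quarry Services GmbH.
Chain via Cobalt Mining NL → Meridian Foods Inc. → Halcyon Shipping BV (R3): 26% × 19% × 65% × 33% = 1.05963% of Quarry Services GmbH.
Aggregating (R1): 5.93712% + 1.05963% = 6.99675%.

6.99675%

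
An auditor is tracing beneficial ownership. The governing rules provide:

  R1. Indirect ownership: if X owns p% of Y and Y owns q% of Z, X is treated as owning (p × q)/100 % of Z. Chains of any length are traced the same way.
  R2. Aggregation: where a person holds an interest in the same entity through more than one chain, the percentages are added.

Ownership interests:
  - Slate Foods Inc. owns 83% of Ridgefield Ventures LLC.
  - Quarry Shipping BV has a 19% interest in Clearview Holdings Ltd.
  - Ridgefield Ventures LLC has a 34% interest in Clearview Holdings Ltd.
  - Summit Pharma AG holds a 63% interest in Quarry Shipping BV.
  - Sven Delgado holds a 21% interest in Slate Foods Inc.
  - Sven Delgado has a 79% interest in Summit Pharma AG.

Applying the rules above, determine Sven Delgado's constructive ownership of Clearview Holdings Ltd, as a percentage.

15.3825%

Chain via Summit Pharma AG → Quarry Shipping BV (R1): 79% × 63% × 19% = 9.4563% of Clearview Holdings Ltd.
Chain via Slate Foods Inc. → Ridgefield Ventures LLC (R1): 21% × 83% × 34% = 5.9262% of Clearview Holdings Ltd.
Aggregating (R2): 9.4563% + 5.9262% = 15.3825%.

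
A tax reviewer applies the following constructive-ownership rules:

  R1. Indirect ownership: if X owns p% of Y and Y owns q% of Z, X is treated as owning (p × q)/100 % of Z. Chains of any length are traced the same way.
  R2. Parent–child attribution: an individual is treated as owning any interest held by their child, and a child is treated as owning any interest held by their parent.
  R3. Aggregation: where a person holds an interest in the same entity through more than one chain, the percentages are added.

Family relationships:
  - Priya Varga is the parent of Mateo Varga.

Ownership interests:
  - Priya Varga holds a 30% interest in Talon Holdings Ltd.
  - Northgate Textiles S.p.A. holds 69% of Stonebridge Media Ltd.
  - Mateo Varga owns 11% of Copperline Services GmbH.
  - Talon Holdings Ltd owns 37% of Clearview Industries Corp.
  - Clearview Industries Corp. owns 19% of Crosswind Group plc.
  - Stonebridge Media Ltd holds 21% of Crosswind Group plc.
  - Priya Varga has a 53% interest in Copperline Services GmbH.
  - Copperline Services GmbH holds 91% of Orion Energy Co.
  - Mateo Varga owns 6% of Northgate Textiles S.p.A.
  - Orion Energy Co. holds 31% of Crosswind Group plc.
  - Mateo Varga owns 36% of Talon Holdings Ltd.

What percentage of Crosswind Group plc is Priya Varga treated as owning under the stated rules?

By parent–child attribution (R2), Priya Varga is treated as also owning Mateo Varga's interest in Copperline Services GmbH, giving 53% + 11% = 64%.
By parent–child attribution (R2), Priya Varga is treated as also owning Mateo Varga's interest in Talon Holdings Ltd, giving 30% + 36% = 66%.
By parent–child attribution (R2), Priya Varga is treated as owning Mateo Varga's 6% interest in Northgate Textiles S.p.A.
Chain via Copperline Services GmbH → Orion Energy Co. (R1): 64% × 91% × 31% = 18.0544% of Crosswind Group plc.
Chain via Talon Holdings Ltd → Clearview Industries Corp. (R1): 66% × 37% × 19% = 4.6398% of Crosswind Group plc.
Chain via Northgate Textiles S.p.A. → Stonebridge Media Ltd (R1): 6% × 69% × 21% = 0.8694% of Crosswind Group plc.
Aggregating (R3): 18.0544% + 4.6398% + 0.8694% = 23.5636%.

23.5636%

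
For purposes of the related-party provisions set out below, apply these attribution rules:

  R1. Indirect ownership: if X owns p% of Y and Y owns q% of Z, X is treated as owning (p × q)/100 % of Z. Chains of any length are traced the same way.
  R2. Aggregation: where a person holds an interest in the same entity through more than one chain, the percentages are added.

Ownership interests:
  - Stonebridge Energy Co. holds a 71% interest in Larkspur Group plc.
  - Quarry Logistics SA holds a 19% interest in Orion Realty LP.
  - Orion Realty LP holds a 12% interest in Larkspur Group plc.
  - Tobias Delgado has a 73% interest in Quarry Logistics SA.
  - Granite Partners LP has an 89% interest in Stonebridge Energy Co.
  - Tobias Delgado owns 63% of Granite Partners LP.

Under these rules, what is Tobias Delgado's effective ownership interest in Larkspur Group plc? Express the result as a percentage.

41.4741%

Chain via Granite Partners LP → Stonebridge Energy Co. (R1): 63% × 89% × 71% = 39.8097% of Larkspur Group plc.
Chain via Quarry Logistics SA → Orion Realty LP (R1): 73% × 19% × 12% = 1.6644% of Larkspur Group plc.
Aggregating (R2): 39.8097% + 1.6644% = 41.4741%.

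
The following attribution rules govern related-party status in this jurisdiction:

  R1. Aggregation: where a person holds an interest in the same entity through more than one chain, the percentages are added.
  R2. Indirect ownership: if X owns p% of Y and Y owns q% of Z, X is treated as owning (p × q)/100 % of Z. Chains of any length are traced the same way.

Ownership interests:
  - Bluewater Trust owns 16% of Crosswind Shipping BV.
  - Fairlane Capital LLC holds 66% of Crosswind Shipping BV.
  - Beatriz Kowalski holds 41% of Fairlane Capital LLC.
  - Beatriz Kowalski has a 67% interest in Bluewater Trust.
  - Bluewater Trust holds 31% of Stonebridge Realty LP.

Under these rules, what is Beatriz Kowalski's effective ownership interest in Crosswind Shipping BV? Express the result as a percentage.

37.78%

Chain via Bluewater Trust (R2): 67% × 16% = 10.72% of Crosswind Shipping BV.
Chain via Fairlane Capital LLC (R2): 41% × 66% = 27.06% of Crosswind Shipping BV.
Aggregating (R1): 10.72% + 27.06% = 37.78%.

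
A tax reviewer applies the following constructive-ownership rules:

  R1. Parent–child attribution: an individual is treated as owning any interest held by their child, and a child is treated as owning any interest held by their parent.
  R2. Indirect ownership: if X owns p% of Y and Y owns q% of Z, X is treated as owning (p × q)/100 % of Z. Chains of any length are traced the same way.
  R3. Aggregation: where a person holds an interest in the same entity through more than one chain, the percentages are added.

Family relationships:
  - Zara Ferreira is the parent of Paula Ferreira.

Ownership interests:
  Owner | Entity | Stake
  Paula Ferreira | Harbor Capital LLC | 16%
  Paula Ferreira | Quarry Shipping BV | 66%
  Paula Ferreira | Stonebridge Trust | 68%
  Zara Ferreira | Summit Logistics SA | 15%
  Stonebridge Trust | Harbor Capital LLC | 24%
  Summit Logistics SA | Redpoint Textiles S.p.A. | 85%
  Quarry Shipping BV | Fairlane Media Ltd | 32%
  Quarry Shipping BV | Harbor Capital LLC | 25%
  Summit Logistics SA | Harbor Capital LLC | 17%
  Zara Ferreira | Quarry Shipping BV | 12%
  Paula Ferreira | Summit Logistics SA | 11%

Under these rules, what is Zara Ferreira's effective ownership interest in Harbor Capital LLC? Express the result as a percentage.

56.24%

By parent–child attribution (R1), Zara Ferreira is treated as also owning Paula Ferreira's interest in Quarry Shipping BV, giving 12% + 66% = 78%.
By parent–child attribution (R1), Zara Ferreira is treated as also owning Paula Ferreira's interest in Summit Logistics SA, giving 15% + 11% = 26%.
By parent–child attribution (R1), Zara Ferreira is treated as owning Paula Ferreira's 68% interest in Stonebridge Trust.
By parent–child attribution (R1), Zara Ferreira is treated as owning Paula Ferreira's 16% interest in Harbor Capital LLC.
Chain via Quarry Shipping BV (R2): 78% × 25% = 19.5% of Harbor Capital LLC.
Chain via Summit Logistics SA (R2): 26% × 17% = 4.42% of Harbor Capital LLC.
Chain via Stonebridge Trust (R2): 68% × 24% = 16.32% of Harbor Capital LLC.
Direct interest in Harbor Capital LLC: 16%.
Aggregating (R3): 19.5% + 4.42% + 16.32% + 16% = 56.24%.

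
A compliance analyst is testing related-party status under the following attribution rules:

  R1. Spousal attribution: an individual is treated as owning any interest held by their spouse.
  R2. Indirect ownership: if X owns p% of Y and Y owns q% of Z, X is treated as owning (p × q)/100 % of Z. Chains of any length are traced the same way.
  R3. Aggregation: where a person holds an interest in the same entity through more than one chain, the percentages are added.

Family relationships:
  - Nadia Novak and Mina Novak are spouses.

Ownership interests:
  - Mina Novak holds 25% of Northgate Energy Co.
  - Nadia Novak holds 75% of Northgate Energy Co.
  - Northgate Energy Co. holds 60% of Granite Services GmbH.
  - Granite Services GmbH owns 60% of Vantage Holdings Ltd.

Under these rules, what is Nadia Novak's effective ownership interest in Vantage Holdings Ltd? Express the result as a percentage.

36%

By spousal attribution (R1), Nadia Novak is treated as also owning Mina Novak's interest in Northgate Energy Co, giving 75% + 25% = 100%.
Chain via Northgate Energy Co. → Granite Services GmbH (R2): 100% × 60% × 60% = 36% of Vantage Holdings Ltd.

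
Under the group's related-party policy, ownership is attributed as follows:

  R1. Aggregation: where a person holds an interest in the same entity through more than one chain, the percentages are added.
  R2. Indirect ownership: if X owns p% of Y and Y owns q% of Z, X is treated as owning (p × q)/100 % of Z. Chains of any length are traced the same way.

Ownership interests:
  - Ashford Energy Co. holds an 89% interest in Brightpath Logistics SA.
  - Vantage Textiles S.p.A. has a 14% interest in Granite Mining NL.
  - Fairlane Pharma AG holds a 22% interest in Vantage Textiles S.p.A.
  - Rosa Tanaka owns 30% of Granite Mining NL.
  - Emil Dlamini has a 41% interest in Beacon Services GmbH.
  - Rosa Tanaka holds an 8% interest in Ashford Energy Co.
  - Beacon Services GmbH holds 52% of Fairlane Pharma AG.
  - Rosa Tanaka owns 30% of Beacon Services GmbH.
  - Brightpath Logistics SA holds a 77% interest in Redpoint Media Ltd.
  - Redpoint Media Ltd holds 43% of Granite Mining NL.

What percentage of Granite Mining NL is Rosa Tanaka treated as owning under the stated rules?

Chain via Beacon Services GmbH → Fairlane Pharma AG → Vantage Textiles S.p.A. (R2): 30% × 52% × 22% × 14% = 0.48048% of Granite Mining NL.
Chain via Ashford Energy Co. → Brightpath Logistics SA → Redpoint Media Ltd (R2): 8% × 89% × 77% × 43% = 2.357432% of Granite Mining NL.
Direct interest in Granite Mining NL: 30%.
Aggregating (R1): 0.48048% + 2.357432% + 30% = 32.837912%.

32.837912%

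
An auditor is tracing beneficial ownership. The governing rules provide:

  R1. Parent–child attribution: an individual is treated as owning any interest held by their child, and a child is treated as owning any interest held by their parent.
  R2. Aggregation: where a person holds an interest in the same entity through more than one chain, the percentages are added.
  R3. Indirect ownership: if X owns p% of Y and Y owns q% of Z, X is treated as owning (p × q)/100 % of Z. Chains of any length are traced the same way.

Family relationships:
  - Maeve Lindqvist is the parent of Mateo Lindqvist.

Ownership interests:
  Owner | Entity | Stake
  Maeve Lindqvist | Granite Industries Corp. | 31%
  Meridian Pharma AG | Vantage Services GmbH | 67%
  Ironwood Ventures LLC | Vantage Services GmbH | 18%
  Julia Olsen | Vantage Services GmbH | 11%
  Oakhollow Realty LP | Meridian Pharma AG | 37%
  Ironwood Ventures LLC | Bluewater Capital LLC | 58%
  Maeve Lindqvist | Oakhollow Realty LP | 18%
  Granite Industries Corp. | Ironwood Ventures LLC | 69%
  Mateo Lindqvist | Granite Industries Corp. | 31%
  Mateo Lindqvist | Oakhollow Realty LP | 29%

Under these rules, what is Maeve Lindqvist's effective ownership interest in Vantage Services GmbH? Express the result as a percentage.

19.3517%

By parent–child attribution (R1), Maeve Lindqvist is treated as also owning Mateo Lindqvist's interest in Granite Industries Corp, giving 31% + 31% = 62%.
By parent–child attribution (R1), Maeve Lindqvist is treated as also owning Mateo Lindqvist's interest in Oakhollow Realty LP, giving 18% + 29% = 47%.
Chain via Granite Industries Corp. → Ironwood Ventures LLC (R3): 62% × 69% × 18% = 7.7004% of Vantage Services GmbH.
Chain via Oakhollow Realty LP → Meridian Pharma AG (R3): 47% × 37% × 67% = 11.6513% of Vantage Services GmbH.
Aggregating (R2): 7.7004% + 11.6513% = 19.3517%.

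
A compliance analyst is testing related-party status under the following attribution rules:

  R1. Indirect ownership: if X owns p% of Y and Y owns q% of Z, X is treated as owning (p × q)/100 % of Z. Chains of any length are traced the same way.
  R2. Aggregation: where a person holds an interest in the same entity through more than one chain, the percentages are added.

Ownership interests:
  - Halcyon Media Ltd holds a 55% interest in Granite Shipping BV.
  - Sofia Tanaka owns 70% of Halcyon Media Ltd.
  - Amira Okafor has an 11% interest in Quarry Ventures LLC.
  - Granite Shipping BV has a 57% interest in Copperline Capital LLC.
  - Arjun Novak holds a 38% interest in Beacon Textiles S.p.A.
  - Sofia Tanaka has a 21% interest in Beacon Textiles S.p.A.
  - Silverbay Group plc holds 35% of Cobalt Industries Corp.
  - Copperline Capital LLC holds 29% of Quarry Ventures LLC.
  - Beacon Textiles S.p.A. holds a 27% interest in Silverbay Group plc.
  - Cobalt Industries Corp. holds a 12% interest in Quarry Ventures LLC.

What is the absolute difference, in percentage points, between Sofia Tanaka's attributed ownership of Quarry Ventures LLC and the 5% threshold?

1.60219

Chain via Halcyon Media Ltd → Granite Shipping BV → Copperline Capital LLC (R1): 70% × 55% × 57% × 29% = 6.36405% of Quarry Ventures LLC.
Chain via Beacon Textiles S.p.A. → Silverbay Group plc → Cobalt Industries Corp. (R1): 21% × 27% × 35% × 12% = 0.23814% of Quarry Ventures LLC.
Aggregating (R2): 6.36405% + 0.23814% = 6.60219%.
6.60219% exceeds the 5% threshold by 1.60219 percentage points.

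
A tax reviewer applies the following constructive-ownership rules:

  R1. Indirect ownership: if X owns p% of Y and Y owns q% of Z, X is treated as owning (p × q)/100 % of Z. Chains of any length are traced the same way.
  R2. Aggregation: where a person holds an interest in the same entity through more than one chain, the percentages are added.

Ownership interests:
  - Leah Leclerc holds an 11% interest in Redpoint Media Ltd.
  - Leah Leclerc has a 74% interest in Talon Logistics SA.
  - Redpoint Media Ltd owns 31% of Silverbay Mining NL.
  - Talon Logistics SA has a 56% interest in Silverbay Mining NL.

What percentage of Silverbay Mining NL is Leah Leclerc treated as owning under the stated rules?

Chain via Talon Logistics SA (R1): 74% × 56% = 41.44% of Silverbay Mining NL.
Chain via Redpoint Media Ltd (R1): 11% × 31% = 3.41% of Silverbay Mining NL.
Aggregating (R2): 41.44% + 3.41% = 44.85%.

44.85%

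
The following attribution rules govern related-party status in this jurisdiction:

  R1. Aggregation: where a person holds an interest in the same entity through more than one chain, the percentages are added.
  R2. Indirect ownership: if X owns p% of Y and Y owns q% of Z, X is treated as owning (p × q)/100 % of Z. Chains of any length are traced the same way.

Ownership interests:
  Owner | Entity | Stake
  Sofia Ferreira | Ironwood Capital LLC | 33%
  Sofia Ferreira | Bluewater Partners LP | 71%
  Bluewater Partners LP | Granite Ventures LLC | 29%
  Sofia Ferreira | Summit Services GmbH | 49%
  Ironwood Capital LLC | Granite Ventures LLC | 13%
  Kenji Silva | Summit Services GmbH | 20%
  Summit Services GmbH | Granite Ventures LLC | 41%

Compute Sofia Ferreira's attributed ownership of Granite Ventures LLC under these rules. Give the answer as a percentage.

44.97%

Chain via Summit Services GmbH (R2): 49% × 41% = 20.09% of Granite Ventures LLC.
Chain via Bluewater Partners LP (R2): 71% × 29% = 20.59% of Granite Ventures LLC.
Chain via Ironwood Capital LLC (R2): 33% × 13% = 4.29% of Granite Ventures LLC.
Aggregating (R1): 20.09% + 20.59% + 4.29% = 44.97%.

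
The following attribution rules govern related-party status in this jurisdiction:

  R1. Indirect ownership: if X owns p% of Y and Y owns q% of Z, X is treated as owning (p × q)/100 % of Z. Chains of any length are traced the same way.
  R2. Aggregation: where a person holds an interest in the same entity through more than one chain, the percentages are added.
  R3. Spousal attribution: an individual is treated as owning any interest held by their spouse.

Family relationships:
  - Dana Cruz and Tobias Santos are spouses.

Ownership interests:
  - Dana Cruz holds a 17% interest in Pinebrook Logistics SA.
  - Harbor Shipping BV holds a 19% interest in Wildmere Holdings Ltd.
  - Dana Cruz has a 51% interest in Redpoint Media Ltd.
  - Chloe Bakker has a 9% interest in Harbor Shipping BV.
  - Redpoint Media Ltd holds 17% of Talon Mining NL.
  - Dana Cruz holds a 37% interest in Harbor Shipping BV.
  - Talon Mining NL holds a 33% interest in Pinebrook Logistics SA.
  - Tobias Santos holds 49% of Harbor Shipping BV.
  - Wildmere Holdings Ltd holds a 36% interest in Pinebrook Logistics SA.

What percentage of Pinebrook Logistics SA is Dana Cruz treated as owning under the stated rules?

25.7435%

By spousal attribution (R3), Dana Cruz is treated as also owning Tobias Santos's interest in Harbor Shipping BV, giving 37% + 49% = 86%.
Chain via Redpoint Media Ltd → Talon Mining NL (R1): 51% × 17% × 33% = 2.8611% of Pinebrook Logistics SA.
Chain via Harbor Shipping BV → Wildmere Holdings Ltd (R1): 86% × 19% × 36% = 5.8824% of Pinebrook Logistics SA.
Direct interest in Pinebrook Logistics SA: 17%.
Aggregating (R2): 2.8611% + 5.8824% + 17% = 25.7435%.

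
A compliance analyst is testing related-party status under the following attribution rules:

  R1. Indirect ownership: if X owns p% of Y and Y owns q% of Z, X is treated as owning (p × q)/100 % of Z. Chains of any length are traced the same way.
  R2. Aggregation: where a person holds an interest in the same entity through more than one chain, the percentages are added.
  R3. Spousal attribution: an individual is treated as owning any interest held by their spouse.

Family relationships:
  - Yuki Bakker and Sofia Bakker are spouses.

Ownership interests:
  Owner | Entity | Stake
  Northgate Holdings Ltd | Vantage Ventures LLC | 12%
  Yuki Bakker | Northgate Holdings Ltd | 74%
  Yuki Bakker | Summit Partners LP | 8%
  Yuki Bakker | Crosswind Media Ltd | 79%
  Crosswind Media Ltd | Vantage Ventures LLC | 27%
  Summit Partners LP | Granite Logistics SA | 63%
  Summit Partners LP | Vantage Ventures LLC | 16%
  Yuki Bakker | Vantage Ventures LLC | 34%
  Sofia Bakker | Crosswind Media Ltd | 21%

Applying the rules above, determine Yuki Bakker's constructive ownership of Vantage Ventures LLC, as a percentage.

By spousal attribution (R3), Yuki Bakker is treated as also owning Sofia Bakker's interest in Crosswind Media Ltd, giving 79% + 21% = 100%.
Chain via Crosswind Media Ltd (R1): 100% × 27% = 27% of Vantage Ventures LLC.
Chain via Northgate Holdings Ltd (R1): 74% × 12% = 8.88% of Vantage Ventures LLC.
Chain via Summit Partners LP (R1): 8% × 16% = 1.28% of Vantage Ventures LLC.
Direct interest in Vantage Ventures LLC: 34%.
Aggregating (R2): 27% + 8.88% + 1.28% + 34% = 71.16%.

71.16%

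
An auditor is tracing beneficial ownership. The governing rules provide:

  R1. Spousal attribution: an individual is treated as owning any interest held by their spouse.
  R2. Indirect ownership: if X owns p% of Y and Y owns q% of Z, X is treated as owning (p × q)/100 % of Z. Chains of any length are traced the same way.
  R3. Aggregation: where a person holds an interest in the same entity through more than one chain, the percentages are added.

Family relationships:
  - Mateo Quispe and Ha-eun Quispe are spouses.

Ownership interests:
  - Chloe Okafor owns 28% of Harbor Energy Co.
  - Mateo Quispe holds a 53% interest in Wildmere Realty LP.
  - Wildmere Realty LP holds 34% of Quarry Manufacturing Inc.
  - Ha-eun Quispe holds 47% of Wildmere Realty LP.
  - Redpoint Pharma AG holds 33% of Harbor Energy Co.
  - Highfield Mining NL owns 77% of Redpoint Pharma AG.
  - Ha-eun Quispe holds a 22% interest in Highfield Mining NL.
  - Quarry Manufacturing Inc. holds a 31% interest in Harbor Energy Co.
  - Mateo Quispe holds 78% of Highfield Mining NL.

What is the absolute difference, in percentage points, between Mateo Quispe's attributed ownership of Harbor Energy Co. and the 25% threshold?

10.95

By spousal attribution (R1), Mateo Quispe is treated as also owning Ha-eun Quispe's interest in Wildmere Realty LP, giving 53% + 47% = 100%.
By spousal attribution (R1), Mateo Quispe is treated as also owning Ha-eun Quispe's interest in Highfield Mining NL, giving 78% + 22% = 100%.
Chain via Wildmere Realty LP → Quarry Manufacturing Inc. (R2): 100% × 34% × 31% = 10.54% of Harbor Energy Co.
Chain via Highfield Mining NL → Redpoint Pharma AG (R2): 100% × 77% × 33% = 25.41% of Harbor Energy Co.
Aggregating (R3): 10.54% + 25.41% = 35.95%.
35.95% exceeds the 25% threshold by 10.95 percentage points.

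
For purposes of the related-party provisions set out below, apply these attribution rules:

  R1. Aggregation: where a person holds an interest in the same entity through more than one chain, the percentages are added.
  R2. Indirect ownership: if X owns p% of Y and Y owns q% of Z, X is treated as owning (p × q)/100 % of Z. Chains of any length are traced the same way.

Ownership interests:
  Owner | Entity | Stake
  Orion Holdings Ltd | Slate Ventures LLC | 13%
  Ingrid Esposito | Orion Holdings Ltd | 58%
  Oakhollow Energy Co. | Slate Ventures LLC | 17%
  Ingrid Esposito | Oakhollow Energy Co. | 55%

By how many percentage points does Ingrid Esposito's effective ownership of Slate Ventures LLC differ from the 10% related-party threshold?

6.89

Chain via Orion Holdings Ltd (R2): 58% × 13% = 7.54% of Slate Ventures LLC.
Chain via Oakhollow Energy Co. (R2): 55% × 17% = 9.35% of Slate Ventures LLC.
Aggregating (R1): 7.54% + 9.35% = 16.89%.
16.89% exceeds the 10% threshold by 6.89 percentage points.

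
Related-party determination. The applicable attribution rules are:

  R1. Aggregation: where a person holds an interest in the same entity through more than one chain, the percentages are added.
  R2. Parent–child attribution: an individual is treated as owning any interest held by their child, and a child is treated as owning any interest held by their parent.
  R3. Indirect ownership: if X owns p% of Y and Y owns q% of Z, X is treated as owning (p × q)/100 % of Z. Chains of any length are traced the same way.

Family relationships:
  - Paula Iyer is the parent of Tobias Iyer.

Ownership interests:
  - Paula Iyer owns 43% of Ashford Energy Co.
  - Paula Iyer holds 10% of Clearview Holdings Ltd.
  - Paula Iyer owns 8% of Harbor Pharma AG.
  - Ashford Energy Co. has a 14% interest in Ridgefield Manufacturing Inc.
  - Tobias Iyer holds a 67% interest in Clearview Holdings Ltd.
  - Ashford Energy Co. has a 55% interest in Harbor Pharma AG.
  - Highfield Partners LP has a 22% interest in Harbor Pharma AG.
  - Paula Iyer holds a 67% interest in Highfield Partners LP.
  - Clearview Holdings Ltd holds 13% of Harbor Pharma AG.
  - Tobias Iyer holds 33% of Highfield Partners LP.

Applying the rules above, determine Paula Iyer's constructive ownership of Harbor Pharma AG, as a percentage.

By parent–child attribution (R2), Paula Iyer is treated as also owning Tobias Iyer's interest in Highfield Partners LP, giving 67% + 33% = 100%.
By parent–child attribution (R2), Paula Iyer is treated as also owning Tobias Iyer's interest in Clearview Holdings Ltd, giving 10% + 67% = 77%.
Chain via Ashford Energy Co. (R3): 43% × 55% = 23.65% of Harbor Pharma AG.
Chain via Highfield Partners LP (R3): 100% × 22% = 22% of Harbor Pharma AG.
Chain via Clearview Holdings Ltd (R3): 77% × 13% = 10.01% of Harbor Pharma AG.
Direct interest in Harbor Pharma AG: 8%.
Aggregating (R1): 23.65% + 22% + 10.01% + 8% = 63.66%.

63.66%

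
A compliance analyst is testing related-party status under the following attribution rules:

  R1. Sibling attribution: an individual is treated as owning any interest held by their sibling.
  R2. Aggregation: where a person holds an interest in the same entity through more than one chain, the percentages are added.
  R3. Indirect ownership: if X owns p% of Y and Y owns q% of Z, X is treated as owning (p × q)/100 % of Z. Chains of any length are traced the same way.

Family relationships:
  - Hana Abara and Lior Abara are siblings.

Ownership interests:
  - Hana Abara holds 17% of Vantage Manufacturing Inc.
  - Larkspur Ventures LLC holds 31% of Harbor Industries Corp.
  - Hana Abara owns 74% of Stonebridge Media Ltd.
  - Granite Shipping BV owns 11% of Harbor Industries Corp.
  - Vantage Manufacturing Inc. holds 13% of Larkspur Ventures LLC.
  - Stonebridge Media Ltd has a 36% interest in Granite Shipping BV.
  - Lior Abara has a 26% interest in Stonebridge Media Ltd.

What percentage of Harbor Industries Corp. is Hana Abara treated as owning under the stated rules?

By sibling attribution (R1), Hana Abara is treated as also owning Lior Abara's interest in Stonebridge Media Ltd, giving 74% + 26% = 100%.
Chain via Vantage Manufacturing Inc. → Larkspur Ventures LLC (R3): 17% × 13% × 31% = 0.6851% of Harbor Industries Corp.
Chain via Stonebridge Media Ltd → Granite Shipping BV (R3): 100% × 36% × 11% = 3.96% of Harbor Industries Corp.
Aggregating (R2): 0.6851% + 3.96% = 4.6451%.

4.6451%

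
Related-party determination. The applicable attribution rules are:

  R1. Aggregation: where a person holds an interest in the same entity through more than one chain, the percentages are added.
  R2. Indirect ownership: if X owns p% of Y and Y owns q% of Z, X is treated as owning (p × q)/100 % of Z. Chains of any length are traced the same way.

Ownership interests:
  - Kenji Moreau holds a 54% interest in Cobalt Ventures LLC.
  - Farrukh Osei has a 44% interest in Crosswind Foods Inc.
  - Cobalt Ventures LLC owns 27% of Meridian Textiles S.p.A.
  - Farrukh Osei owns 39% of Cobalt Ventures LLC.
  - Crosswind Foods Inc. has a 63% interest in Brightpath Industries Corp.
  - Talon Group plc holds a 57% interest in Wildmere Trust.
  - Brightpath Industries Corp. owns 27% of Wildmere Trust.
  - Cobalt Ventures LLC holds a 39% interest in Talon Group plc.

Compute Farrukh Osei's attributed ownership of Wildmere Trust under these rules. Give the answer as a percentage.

16.1541%

Chain via Crosswind Foods Inc. → Brightpath Industries Corp. (R2): 44% × 63% × 27% = 7.4844% of Wildmere Trust.
Chain via Cobalt Ventures LLC → Talon Group plc (R2): 39% × 39% × 57% = 8.6697% of Wildmere Trust.
Aggregating (R1): 7.4844% + 8.6697% = 16.1541%.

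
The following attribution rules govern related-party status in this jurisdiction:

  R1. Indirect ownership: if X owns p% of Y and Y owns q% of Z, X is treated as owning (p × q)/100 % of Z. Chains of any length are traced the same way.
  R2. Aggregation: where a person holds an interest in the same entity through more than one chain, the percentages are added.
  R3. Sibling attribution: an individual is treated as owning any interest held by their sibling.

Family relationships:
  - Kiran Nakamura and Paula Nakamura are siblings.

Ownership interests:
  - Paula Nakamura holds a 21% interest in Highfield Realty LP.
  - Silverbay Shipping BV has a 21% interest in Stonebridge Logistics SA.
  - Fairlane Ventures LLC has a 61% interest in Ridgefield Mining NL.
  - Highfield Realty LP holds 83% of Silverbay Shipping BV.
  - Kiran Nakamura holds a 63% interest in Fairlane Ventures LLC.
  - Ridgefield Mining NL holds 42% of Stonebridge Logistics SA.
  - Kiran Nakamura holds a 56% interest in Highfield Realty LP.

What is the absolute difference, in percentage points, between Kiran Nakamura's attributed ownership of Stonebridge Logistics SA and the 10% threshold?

19.5617

By sibling attribution (R3), Kiran Nakamura is treated as also owning Paula Nakamura's interest in Highfield Realty LP, giving 56% + 21% = 77%.
Chain via Highfield Realty LP → Silverbay Shipping BV (R1): 77% × 83% × 21% = 13.4211% of Stonebridge Logistics SA.
Chain via Fairlane Ventures LLC → Ridgefield Mining NL (R1): 63% × 61% × 42% = 16.1406% of Stonebridge Logistics SA.
Aggregating (R2): 13.4211% + 16.1406% = 29.5617%.
29.5617% exceeds the 10% threshold by 19.5617 percentage points.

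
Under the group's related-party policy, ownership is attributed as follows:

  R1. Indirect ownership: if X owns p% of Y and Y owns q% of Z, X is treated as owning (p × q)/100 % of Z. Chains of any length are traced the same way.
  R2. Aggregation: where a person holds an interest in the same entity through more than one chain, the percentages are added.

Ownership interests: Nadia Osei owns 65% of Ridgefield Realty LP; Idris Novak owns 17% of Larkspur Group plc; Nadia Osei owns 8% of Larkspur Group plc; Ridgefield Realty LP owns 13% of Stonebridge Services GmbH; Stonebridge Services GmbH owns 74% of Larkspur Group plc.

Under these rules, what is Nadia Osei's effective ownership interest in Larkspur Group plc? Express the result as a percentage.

Chain via Ridgefield Realty LP → Stonebridge Services GmbH (R1): 65% × 13% × 74% = 6.253% of Larkspur Group plc.
Direct interest in Larkspur Group plc: 8%.
Aggregating (R2): 6.253% + 8% = 14.253%.

14.253%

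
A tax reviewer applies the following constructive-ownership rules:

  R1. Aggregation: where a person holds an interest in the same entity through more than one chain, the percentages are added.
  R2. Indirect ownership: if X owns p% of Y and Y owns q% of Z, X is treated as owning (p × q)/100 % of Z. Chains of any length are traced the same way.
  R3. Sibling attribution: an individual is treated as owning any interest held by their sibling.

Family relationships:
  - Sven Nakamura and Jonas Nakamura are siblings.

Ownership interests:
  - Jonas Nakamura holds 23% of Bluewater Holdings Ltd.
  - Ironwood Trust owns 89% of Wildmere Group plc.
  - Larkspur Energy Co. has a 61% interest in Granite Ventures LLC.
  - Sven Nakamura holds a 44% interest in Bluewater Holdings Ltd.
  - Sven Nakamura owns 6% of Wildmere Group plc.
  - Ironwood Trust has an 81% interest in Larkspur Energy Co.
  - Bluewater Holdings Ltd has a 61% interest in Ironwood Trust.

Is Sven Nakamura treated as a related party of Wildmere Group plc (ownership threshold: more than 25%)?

By sibling attribution (R3), Sven Nakamura is treated as also owning Jonas Nakamura's interest in Bluewater Holdings Ltd, giving 44% + 23% = 67%.
Chain via Bluewater Holdings Ltd → Ironwood Trust (R2): 67% × 61% × 89% = 36.3743% of Wildmere Group plc.
Direct interest in Wildmere Group plc: 6%.
Aggregating (R1): 36.3743% + 6% = 42.3743%.
42.3743% exceeds the 25% threshold, so Sven is a related party to Wildmere Group plc.

Yes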